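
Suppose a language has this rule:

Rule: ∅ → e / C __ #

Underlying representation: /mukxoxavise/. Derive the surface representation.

No segment of /mukxoxavise/ meets the structural description of the rule, so the form surfaces unchanged.

mukxoxavise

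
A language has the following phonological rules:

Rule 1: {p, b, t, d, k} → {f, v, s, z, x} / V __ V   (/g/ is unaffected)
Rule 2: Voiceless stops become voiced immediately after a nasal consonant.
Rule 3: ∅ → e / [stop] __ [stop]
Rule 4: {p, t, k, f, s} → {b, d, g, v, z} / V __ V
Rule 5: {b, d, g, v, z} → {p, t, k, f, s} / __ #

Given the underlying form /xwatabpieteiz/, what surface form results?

Rule 1 (intervocalic spirantization): /t/ is a stop between vowels /a/ and /a/, so it spirantizes to the fricative [s]. /t/ is a stop between vowels /e/ and /e/, so it spirantizes to the fricative [s]. /xwatabpieteiz/ → xwasabpieseiz.
Rule 2 (post-nasal voicing): no segment meets the environment; /xwasabpieseiz/ is unchanged.
Rule 3 (stop-cluster e-epenthesis): /b/ and /p/ form a stop–stop cluster, so [e] is inserted between them. /xwasabpieseiz/ → xwasabepieseiz.
Rule 4 (intervocalic voicing): /s/ is a voiceless obstruent between vowels /a/ and /a/, so it voices to [z]. /p/ is a voiceless obstruent between vowels /e/ and /i/, so it voices to [b]. /s/ is a voiceless obstruent between vowels /e/ and /e/, so it voices to [z]. /xwasabepieseiz/ → xwazabebiezeiz.
Rule 5 (final devoicing): /z/ is a voiced obstruent in word-final position, so it devoices to [s]. /xwazabebiezeiz/ → xwazabebiezeis.

xwazabebiezeis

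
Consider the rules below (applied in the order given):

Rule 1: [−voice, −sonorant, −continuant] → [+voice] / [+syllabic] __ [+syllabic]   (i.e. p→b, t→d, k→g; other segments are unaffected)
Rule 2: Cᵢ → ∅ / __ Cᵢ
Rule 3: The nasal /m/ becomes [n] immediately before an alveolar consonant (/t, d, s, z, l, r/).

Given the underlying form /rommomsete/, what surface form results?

romonsede

Rule 1 (intervocalic voicing): /t/ is a voiceless stop between vowels /e/ and /e/, so it voices to [d]. /rommomsete/ → rommomsede.
Rule 2 (degemination): /mm/ is a geminate; the first /m/ deletes. /rommomsede/ → romomsede.
Rule 3 (nasal place assimilation): /m/ precedes the alveolar consonant /s/, so it assimilates in place to [n]. /romomsede/ → romonsede.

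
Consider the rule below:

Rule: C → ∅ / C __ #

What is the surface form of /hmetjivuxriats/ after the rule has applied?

/s/ is the second consonant of a word-final cluster /ts/, so it deletes.
The other instances of /h/, /m/, /t/, /j/, /v/, /x/, /r/ do not occur in the required environment and remain unchanged.
Surface form: [hmetjivuxriat].

hmetjivuxriat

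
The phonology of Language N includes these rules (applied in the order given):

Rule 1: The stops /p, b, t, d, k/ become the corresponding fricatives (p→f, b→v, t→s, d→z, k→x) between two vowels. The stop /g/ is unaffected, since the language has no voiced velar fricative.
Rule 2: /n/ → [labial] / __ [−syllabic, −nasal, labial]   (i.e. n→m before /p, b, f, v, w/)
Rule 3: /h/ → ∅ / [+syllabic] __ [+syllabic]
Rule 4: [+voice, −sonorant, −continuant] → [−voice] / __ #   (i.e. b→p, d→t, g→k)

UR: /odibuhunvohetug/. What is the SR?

ozivuumvoesuk

Rule 1 (intervocalic spirantization): /d/ is a stop between vowels /o/ and /i/, so it spirantizes to the fricative [z]. /b/ is a stop between vowels /i/ and /u/, so it spirantizes to the fricative [v]. /t/ is a stop between vowels /e/ and /u/, so it spirantizes to the fricative [s]. /odibuhunvohetug/ → ozivuhunvohesug.
Rule 2 (nasal place assimilation): /n/ precedes the labial consonant /v/, so it assimilates in place to [m]. /ozivuhunvohesug/ → ozivuhumvohesug.
Rule 3 (intervocalic h-deletion): /h/ occurs between vowels /u/ and /u/, so it deletes. /h/ occurs between vowels /o/ and /e/, so it deletes. /ozivuhumvohesug/ → ozivuumvoesug.
Rule 4 (final devoicing): /g/ is a voiced stop in word-final position, so it devoices to [k]. /ozivuumvoesug/ → ozivuumvoesuk.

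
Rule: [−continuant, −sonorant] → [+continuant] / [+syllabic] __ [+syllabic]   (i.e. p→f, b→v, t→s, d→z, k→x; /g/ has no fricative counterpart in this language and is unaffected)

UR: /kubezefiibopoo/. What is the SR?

kuvezefiivofoo

/b/ is a stop between vowels /u/ and /e/, so it spirantizes to the fricative [v].
/b/ is a stop between vowels /i/ and /o/, so it spirantizes to the fricative [v].
/p/ is a stop between vowels /o/ and /o/, so it spirantizes to the fricative [f].
Surface form: [kuvezefiivofoo].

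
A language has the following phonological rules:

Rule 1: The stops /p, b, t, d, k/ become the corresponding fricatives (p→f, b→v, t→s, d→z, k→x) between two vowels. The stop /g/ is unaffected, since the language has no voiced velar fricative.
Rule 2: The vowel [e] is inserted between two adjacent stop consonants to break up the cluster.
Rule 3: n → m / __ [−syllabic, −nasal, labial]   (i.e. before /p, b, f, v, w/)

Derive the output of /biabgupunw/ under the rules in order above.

biabegufumw

Rule 1 (intervocalic spirantization): /p/ is a stop between vowels /u/ and /u/, so it spirantizes to the fricative [f]. /biabgupunw/ → biabgufunw.
Rule 2 (stop-cluster e-epenthesis): /b/ and /g/ form a stop–stop cluster, so [e] is inserted between them. /biabgufunw/ → biabegufunw.
Rule 3 (nasal place assimilation): /n/ precedes the labial consonant /w/, so it assimilates in place to [m]. /biabegufunw/ → biabegufumw.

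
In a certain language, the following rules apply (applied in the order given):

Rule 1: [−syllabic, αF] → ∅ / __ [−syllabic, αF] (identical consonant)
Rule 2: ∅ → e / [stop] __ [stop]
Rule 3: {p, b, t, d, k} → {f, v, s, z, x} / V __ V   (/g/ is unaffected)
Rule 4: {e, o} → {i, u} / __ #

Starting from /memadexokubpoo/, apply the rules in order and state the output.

Rule 1 (degemination): no segment meets the environment; /memadexokubpoo/ is unchanged.
Rule 2 (stop-cluster e-epenthesis): /b/ and /p/ form a stop–stop cluster, so [e] is inserted between them. /memadexokubpoo/ → memadexokubepoo.
Rule 3 (intervocalic spirantization): /d/ is a stop between vowels /a/ and /e/, so it spirantizes to the fricative [z]. /k/ is a stop between vowels /o/ and /u/, so it spirantizes to the fricative [x]. /b/ is a stop between vowels /u/ and /e/, so it spirantizes to the fricative [v]. /p/ is a stop between vowels /e/ and /o/, so it spirantizes to the fricative [f]. /memadexokubepoo/ → memazexoxuvefoo.
Rule 4 (final vowel raising): /o/ is a mid vowel in word-final position, so it raises to [u]. /memazexoxuvefoo/ → memazexoxuvefou.

memazexoxuvefou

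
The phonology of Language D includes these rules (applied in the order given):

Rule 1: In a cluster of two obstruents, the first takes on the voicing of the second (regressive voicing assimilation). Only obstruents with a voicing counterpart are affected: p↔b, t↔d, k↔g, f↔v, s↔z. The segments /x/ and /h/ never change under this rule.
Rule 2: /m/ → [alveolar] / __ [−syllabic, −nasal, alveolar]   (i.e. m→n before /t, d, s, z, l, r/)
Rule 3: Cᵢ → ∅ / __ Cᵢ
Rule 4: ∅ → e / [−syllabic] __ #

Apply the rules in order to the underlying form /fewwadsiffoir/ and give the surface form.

fewatsifoire

Rule 1 (regressive voicing assimilation): /d/ precedes the voiceless obstruent /s/, so it devoices to [t] by assimilation. /fewwadsiffoir/ → fewwatsiffoir.
Rule 2 (nasal place assimilation): no segment meets the environment; /fewwatsiffoir/ is unchanged.
Rule 3 (degemination): /ww/ is a geminate; the first /w/ deletes. /ff/ is a geminate; the first /f/ deletes. /fewwatsiffoir/ → fewatsifoir.
Rule 4 (final e-epenthesis): the form ends in the consonant /r/, so [e] is inserted word-finally. /fewatsifoir/ → fewatsifoire.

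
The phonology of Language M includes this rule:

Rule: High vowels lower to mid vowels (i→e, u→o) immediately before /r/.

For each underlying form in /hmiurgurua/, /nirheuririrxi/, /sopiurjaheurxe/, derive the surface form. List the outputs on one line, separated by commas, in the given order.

/hmiurgurua/: /u/ is a high vowel immediately before /r/, so it lowers to [o]. /u/ is a high vowel immediately before /r/, so it lowers to [o]. → [hmiorgorua].
/nirheuririrxi/: /i/ is a high vowel immediately before /r/, so it lowers to [e]. /u/ is a high vowel immediately before /r/, so it lowers to [o]. /i/ is a high vowel immediately before /r/, so it lowers to [e]. /i/ is a high vowel immediately before /r/, so it lowers to [e]. → [nerheorererxi].
/sopiurjaheurxe/: /u/ is a high vowel immediately before /r/, so it lowers to [o]. /u/ is a high vowel immediately before /r/, so it lowers to [o]. → [sopiorjaheorxe].

hmiorgorua, nerheorererxi, sopiorjaheorxe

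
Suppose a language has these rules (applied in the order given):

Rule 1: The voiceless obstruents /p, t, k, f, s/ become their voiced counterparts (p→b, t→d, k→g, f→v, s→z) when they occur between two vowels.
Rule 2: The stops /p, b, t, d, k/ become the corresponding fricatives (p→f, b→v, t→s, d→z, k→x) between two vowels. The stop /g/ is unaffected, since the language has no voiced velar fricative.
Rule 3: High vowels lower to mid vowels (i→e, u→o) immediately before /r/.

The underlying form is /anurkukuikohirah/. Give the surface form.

anorkuguigoherah

Rule 1 (intervocalic voicing): /k/ is a voiceless obstruent between vowels /u/ and /u/, so it voices to [g]. /k/ is a voiceless obstruent between vowels /i/ and /o/, so it voices to [g]. /anurkukuikohirah/ → anurkuguigohirah.
Rule 2 (intervocalic spirantization): no segment meets the environment; /anurkuguigohirah/ is unchanged.
Rule 3 (pre-rhotic lowering): /u/ is a high vowel immediately before /r/, so it lowers to [o]. /i/ is a high vowel immediately before /r/, so it lowers to [e]. /anurkuguigohirah/ → anorkuguigoherah.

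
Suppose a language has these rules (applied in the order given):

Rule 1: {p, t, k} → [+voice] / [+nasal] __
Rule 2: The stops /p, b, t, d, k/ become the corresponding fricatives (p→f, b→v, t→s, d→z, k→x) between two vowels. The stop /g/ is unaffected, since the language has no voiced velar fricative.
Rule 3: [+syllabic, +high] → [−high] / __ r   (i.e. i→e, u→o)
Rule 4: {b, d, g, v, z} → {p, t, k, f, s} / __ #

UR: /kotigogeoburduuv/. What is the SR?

kosigogeovorduuf

Rule 1 (post-nasal voicing): no segment meets the environment; /kotigogeoburduuv/ is unchanged.
Rule 2 (intervocalic spirantization): /t/ is a stop between vowels /o/ and /i/, so it spirantizes to the fricative [s]. /b/ is a stop between vowels /o/ and /u/, so it spirantizes to the fricative [v]. /kotigogeoburduuv/ → kosigogeovurduuv.
Rule 3 (pre-rhotic lowering): /u/ is a high vowel immediately before /r/, so it lowers to [o]. /kosigogeovurduuv/ → kosigogeovorduuv.
Rule 4 (final devoicing): /v/ is a voiced obstruent in word-final position, so it devoices to [f]. /kosigogeovorduuv/ → kosigogeovorduuf.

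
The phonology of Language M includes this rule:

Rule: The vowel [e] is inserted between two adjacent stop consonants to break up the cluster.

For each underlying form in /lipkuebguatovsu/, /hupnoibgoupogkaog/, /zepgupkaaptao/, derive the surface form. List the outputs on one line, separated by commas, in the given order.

/lipkuebguatovsu/: /p/ and /k/ form a stop–stop cluster, so [e] is inserted between them. /b/ and /g/ form a stop–stop cluster, so [e] is inserted between them. → [lipekuebeguatovsu].
/hupnoibgoupogkaog/: /b/ and /g/ form a stop–stop cluster, so [e] is inserted between them. /g/ and /k/ form a stop–stop cluster, so [e] is inserted between them. → [hupnoibegoupogekaog].
/zepgupkaaptao/: /p/ and /g/ form a stop–stop cluster, so [e] is inserted between them. /p/ and /k/ form a stop–stop cluster, so [e] is inserted between them. /p/ and /t/ form a stop–stop cluster, so [e] is inserted between them. → [zepegupekaapetao].

lipekuebeguatovsu, hupnoibegoupogekaog, zepegupekaapetao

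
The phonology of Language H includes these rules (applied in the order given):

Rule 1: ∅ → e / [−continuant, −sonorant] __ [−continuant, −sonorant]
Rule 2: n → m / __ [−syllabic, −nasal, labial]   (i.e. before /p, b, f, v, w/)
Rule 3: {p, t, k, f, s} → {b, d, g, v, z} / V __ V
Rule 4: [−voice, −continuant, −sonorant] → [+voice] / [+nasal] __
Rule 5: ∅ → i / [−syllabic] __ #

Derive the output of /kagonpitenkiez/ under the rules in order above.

kagombidengiezi

Rule 1 (stop-cluster e-epenthesis): no segment meets the environment; /kagonpitenkiez/ is unchanged.
Rule 2 (nasal place assimilation): /n/ precedes the labial consonant /p/, so it assimilates in place to [m]. /kagonpitenkiez/ → kagompitenkiez.
Rule 3 (intervocalic voicing): /t/ is a voiceless obstruent between vowels /i/ and /e/, so it voices to [d]. /kagompitenkiez/ → kagompidenkiez.
Rule 4 (post-nasal voicing): /p/ is a voiceless stop immediately after the nasal /m/, so it voices to [b]. /k/ is a voiceless stop immediately after the nasal /n/, so it voices to [g]. /kagompidenkiez/ → kagombidengiez.
Rule 5 (final i-epenthesis): the form ends in the consonant /z/, so [i] is inserted word-finally. /kagombidengiez/ → kagombidengiezi.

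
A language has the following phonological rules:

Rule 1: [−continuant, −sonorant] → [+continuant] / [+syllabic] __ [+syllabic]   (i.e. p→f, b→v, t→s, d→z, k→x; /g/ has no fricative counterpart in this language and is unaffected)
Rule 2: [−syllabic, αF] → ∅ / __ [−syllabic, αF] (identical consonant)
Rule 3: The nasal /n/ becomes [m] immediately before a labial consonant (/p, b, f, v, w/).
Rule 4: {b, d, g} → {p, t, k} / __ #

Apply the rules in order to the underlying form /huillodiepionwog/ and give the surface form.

Rule 1 (intervocalic spirantization): /d/ is a stop between vowels /o/ and /i/, so it spirantizes to the fricative [z]. /p/ is a stop between vowels /e/ and /i/, so it spirantizes to the fricative [f]. /huillodiepionwog/ → huilloziefionwog.
Rule 2 (degemination): /ll/ is a geminate; the first /l/ deletes. /huilloziefionwog/ → huiloziefionwog.
Rule 3 (nasal place assimilation): /n/ precedes the labial consonant /w/, so it assimilates in place to [m]. /huiloziefionwog/ → huiloziefiomwog.
Rule 4 (final devoicing): /g/ is a voiced stop in word-final position, so it devoices to [k]. /huiloziefiomwog/ → huiloziefiomwok.

huiloziefiomwok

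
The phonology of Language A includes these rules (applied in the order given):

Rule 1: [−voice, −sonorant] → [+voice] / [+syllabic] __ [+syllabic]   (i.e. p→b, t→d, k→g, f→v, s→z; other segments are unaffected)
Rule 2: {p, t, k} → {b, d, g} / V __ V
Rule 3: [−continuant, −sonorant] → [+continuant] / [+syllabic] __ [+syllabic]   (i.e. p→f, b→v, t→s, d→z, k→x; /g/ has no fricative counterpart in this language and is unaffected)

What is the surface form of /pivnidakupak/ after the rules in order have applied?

pivnizaguvak

Rule 1 (intervocalic voicing): /k/ is a voiceless obstruent between vowels /a/ and /u/, so it voices to [g]. /p/ is a voiceless obstruent between vowels /u/ and /a/, so it voices to [b]. /pivnidakupak/ → pivnidagubak.
Rule 2 (intervocalic voicing): no segment meets the environment; /pivnidagubak/ is unchanged.
Rule 3 (intervocalic spirantization): /d/ is a stop between vowels /i/ and /a/, so it spirantizes to the fricative [z]. /b/ is a stop between vowels /u/ and /a/, so it spirantizes to the fricative [v]. /pivnidagubak/ → pivnizaguvak.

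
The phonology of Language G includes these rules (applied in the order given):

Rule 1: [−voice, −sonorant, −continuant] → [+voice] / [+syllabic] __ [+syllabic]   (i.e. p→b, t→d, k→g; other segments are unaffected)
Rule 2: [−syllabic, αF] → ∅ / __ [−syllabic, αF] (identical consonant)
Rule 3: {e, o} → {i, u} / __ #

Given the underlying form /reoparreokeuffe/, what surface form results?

reobareogeufi

Rule 1 (intervocalic voicing): /p/ is a voiceless stop between vowels /o/ and /a/, so it voices to [b]. /k/ is a voiceless stop between vowels /o/ and /e/, so it voices to [g]. /reoparreokeuffe/ → reobarreogeuffe.
Rule 2 (degemination): /rr/ is a geminate; the first /r/ deletes. /ff/ is a geminate; the first /f/ deletes. /reobarreogeuffe/ → reobareogeufe.
Rule 3 (final vowel raising): /e/ is a mid vowel in word-final position, so it raises to [i]. /reobareogeufe/ → reobareogeufi.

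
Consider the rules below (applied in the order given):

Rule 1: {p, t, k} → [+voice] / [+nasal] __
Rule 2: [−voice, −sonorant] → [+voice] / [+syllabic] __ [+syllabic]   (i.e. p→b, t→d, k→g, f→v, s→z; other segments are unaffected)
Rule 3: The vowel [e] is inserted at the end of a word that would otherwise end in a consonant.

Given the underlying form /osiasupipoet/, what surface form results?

oziazubiboete

Rule 1 (post-nasal voicing): no segment meets the environment; /osiasupipoet/ is unchanged.
Rule 2 (intervocalic voicing): /s/ is a voiceless obstruent between vowels /o/ and /i/, so it voices to [z]. /s/ is a voiceless obstruent between vowels /a/ and /u/, so it voices to [z]. /p/ is a voiceless obstruent between vowels /u/ and /i/, so it voices to [b]. /p/ is a voiceless obstruent between vowels /i/ and /o/, so it voices to [b]. /osiasupipoet/ → oziazubiboet.
Rule 3 (final e-epenthesis): the form ends in the consonant /t/, so [e] is inserted word-finally. /oziazubiboet/ → oziazubiboete.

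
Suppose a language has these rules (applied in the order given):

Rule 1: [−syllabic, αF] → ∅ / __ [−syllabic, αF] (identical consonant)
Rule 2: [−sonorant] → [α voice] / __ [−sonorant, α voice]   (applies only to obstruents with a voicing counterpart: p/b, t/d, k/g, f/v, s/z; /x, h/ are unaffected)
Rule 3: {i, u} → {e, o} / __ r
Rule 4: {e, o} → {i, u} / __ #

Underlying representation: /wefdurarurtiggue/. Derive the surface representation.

wevdorarortigui

Rule 1 (degemination): /gg/ is a geminate; the first /g/ deletes. /wefdurarurtiggue/ → wefdurarurtigue.
Rule 2 (regressive voicing assimilation): /f/ precedes the voiced obstruent /d/, so it voices to [v] by assimilation. /wefdurarurtigue/ → wevdurarurtigue.
Rule 3 (pre-rhotic lowering): /u/ is a high vowel immediately before /r/, so it lowers to [o]. /u/ is a high vowel immediately before /r/, so it lowers to [o]. /wevdurarurtigue/ → wevdorarortigue.
Rule 4 (final vowel raising): /e/ is a mid vowel in word-final position, so it raises to [i]. /wevdorarortigue/ → wevdorarortigui.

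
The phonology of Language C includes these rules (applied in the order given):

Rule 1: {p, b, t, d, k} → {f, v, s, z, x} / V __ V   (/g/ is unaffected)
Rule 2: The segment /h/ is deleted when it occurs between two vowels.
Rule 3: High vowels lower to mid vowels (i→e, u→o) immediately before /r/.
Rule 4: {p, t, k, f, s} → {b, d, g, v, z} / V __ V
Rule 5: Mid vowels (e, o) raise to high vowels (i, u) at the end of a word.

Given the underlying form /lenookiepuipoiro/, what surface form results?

Rule 1 (intervocalic spirantization): /k/ is a stop between vowels /o/ and /i/, so it spirantizes to the fricative [x]. /p/ is a stop between vowels /e/ and /u/, so it spirantizes to the fricative [f]. /p/ is a stop between vowels /i/ and /o/, so it spirantizes to the fricative [f]. /lenookiepuipoiro/ → lenooxiefuifoiro.
Rule 2 (intervocalic h-deletion): no segment meets the environment; /lenooxiefuifoiro/ is unchanged.
Rule 3 (pre-rhotic lowering): /i/ is a high vowel immediately before /r/, so it lowers to [e]. /lenooxiefuifoiro/ → lenooxiefuifoero.
Rule 4 (intervocalic voicing): /f/ is a voiceless obstruent between vowels /e/ and /u/, so it voices to [v]. /f/ is a voiceless obstruent between vowels /i/ and /o/, so it voices to [v]. /lenooxiefuifoero/ → lenooxievuivoero.
Rule 5 (final vowel raising): /o/ is a mid vowel in word-final position, so it raises to [u]. /lenooxievuivoero/ → lenooxievuivoeru.

lenooxievuivoeru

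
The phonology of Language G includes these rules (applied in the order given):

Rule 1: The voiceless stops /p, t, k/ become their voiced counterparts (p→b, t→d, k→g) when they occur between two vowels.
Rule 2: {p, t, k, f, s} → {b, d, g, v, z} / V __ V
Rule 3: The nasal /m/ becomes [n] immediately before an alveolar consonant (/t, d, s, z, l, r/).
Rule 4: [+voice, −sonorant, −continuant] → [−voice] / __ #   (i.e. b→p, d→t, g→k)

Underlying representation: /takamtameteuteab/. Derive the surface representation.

tagantamedeudeap

Rule 1 (intervocalic voicing): /k/ is a voiceless stop between vowels /a/ and /a/, so it voices to [g]. /t/ is a voiceless stop between vowels /e/ and /e/, so it voices to [d]. /t/ is a voiceless stop between vowels /u/ and /e/, so it voices to [d]. /takamtameteuteab/ → tagamtamedeudeab.
Rule 2 (intervocalic voicing): no segment meets the environment; /tagamtamedeudeab/ is unchanged.
Rule 3 (nasal place assimilation): /m/ precedes the alveolar consonant /t/, so it assimilates in place to [n]. /tagamtamedeudeab/ → tagantamedeudeab.
Rule 4 (final devoicing): /b/ is a voiced stop in word-final position, so it devoices to [p]. /tagantamedeudeab/ → tagantamedeudeap.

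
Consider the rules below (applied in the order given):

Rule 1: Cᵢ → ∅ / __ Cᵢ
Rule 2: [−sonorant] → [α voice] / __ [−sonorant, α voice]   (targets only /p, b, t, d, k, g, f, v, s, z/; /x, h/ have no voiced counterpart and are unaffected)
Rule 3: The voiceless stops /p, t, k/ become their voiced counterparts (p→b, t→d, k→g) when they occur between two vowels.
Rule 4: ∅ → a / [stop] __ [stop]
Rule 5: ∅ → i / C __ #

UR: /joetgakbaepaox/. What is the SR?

joedagagabaebaoxi

Rule 1 (degemination): no segment meets the environment; /joetgakbaepaox/ is unchanged.
Rule 2 (regressive voicing assimilation): /t/ precedes the voiced obstruent /g/, so it voices to [d] by assimilation. /k/ precedes the voiced obstruent /b/, so it voices to [g] by assimilation. /joetgakbaepaox/ → joedgagbaepaox.
Rule 3 (intervocalic voicing): /p/ is a voiceless stop between vowels /e/ and /a/, so it voices to [b]. /joedgagbaepaox/ → joedgagbaebaox.
Rule 4 (stop-cluster a-epenthesis): /d/ and /g/ form a stop–stop cluster, so [a] is inserted between them. /g/ and /b/ form a stop–stop cluster, so [a] is inserted between them. /joedgagbaebaox/ → joedagagabaebaox.
Rule 5 (final i-epenthesis): the form ends in the consonant /x/, so [i] is inserted word-finally. /joedagagabaebaox/ → joedagagabaebaoxi.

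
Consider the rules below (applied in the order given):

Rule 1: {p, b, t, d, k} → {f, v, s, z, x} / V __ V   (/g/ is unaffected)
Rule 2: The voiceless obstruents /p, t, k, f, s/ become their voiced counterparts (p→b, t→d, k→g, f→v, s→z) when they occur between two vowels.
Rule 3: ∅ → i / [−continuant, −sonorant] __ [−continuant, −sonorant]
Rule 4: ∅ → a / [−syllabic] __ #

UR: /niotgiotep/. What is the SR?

Rule 1 (intervocalic spirantization): /t/ is a stop between vowels /o/ and /e/, so it spirantizes to the fricative [s]. /niotgiotep/ → niotgiosep.
Rule 2 (intervocalic voicing): /s/ is a voiceless obstruent between vowels /o/ and /e/, so it voices to [z]. /niotgiosep/ → niotgiozep.
Rule 3 (stop-cluster i-epenthesis): /t/ and /g/ form a stop–stop cluster, so [i] is inserted between them. /niotgiozep/ → niotigiozep.
Rule 4 (final a-epenthesis): the form ends in the consonant /p/, so [a] is inserted word-finally. /niotigiozep/ → niotigiozepa.

niotigiozepa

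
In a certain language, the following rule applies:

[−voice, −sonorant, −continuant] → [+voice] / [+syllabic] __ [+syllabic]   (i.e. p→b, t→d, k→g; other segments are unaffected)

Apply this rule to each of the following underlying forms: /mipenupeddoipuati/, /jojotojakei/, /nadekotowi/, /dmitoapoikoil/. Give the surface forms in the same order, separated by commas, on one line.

/mipenupeddoipuati/: /p/ is a voiceless stop between vowels /i/ and /e/, so it voices to [b]. /p/ is a voiceless stop between vowels /u/ and /e/, so it voices to [b]. /p/ is a voiceless stop between vowels /i/ and /u/, so it voices to [b]. /t/ is a voiceless stop between vowels /a/ and /i/, so it voices to [d]. → [mibenubeddoibuadi].
/jojotojakei/: /t/ is a voiceless stop between vowels /o/ and /o/, so it voices to [d]. /k/ is a voiceless stop between vowels /a/ and /e/, so it voices to [g]. → [jojodojagei].
/nadekotowi/: /k/ is a voiceless stop between vowels /e/ and /o/, so it voices to [g]. /t/ is a voiceless stop between vowels /o/ and /o/, so it voices to [d]. → [nadegodowi].
/dmitoapoikoil/: /t/ is a voiceless stop between vowels /i/ and /o/, so it voices to [d]. /p/ is a voiceless stop between vowels /a/ and /o/, so it voices to [b]. /k/ is a voiceless stop between vowels /i/ and /o/, so it voices to [g]. → [dmidoaboigoil].

mibenubeddoibuadi, jojodojagei, nadegodowi, dmidoaboigoil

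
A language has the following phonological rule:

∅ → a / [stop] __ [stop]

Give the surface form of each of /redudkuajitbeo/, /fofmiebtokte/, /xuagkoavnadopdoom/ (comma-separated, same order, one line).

/redudkuajitbeo/: /d/ and /k/ form a stop–stop cluster, so [a] is inserted between them. /t/ and /b/ form a stop–stop cluster, so [a] is inserted between them. → [redudakuajitabeo].
/fofmiebtokte/: /b/ and /t/ form a stop–stop cluster, so [a] is inserted between them. /k/ and /t/ form a stop–stop cluster, so [a] is inserted between them. → [fofmiebatokate].
/xuagkoavnadopdoom/: /g/ and /k/ form a stop–stop cluster, so [a] is inserted between them. /p/ and /d/ form a stop–stop cluster, so [a] is inserted between them. → [xuagakoavnadopadoom].

redudakuajitabeo, fofmiebatokate, xuagakoavnadopadoom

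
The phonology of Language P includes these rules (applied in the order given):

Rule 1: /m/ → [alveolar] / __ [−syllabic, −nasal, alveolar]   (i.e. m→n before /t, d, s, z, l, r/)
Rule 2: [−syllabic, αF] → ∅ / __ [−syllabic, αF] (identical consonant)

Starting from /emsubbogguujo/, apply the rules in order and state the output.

ensuboguujo

Rule 1 (nasal place assimilation): /m/ precedes the alveolar consonant /s/, so it assimilates in place to [n]. /emsubbogguujo/ → ensubbogguujo.
Rule 2 (degemination): /bb/ is a geminate; the first /b/ deletes. /gg/ is a geminate; the first /g/ deletes. /ensubbogguujo/ → ensuboguujo.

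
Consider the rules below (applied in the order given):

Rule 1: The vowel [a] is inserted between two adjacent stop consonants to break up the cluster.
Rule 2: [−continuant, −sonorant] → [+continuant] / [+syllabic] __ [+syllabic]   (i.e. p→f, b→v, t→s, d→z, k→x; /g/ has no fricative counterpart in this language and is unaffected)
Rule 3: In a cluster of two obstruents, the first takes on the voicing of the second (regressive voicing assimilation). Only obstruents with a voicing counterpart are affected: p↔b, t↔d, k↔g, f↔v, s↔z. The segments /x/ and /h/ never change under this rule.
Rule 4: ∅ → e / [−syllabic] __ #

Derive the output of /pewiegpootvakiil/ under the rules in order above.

Rule 1 (stop-cluster a-epenthesis): /g/ and /p/ form a stop–stop cluster, so [a] is inserted between them. /pewiegpootvakiil/ → pewiegapootvakiil.
Rule 2 (intervocalic spirantization): /p/ is a stop between vowels /a/ and /o/, so it spirantizes to the fricative [f]. /k/ is a stop between vowels /a/ and /i/, so it spirantizes to the fricative [x]. /pewiegapootvakiil/ → pewiegafootvaxiil.
Rule 3 (regressive voicing assimilation): /t/ precedes the voiced obstruent /v/, so it voices to [d] by assimilation. /pewiegafootvaxiil/ → pewiegafoodvaxiil.
Rule 4 (final e-epenthesis): the form ends in the consonant /l/, so [e] is inserted word-finally. /pewiegafoodvaxiil/ → pewiegafoodvaxiile.

pewiegafoodvaxiile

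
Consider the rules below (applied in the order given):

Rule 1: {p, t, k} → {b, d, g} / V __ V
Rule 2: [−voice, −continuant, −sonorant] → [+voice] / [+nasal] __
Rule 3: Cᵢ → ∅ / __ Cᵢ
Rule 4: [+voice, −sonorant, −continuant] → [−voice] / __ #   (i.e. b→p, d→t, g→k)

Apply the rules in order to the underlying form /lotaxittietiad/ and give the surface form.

lodaxitiediat

Rule 1 (intervocalic voicing): /t/ is a voiceless stop between vowels /o/ and /a/, so it voices to [d]. /t/ is a voiceless stop between vowels /e/ and /i/, so it voices to [d]. /lotaxittietiad/ → lodaxittiediad.
Rule 2 (post-nasal voicing): no segment meets the environment; /lodaxittiediad/ is unchanged.
Rule 3 (degemination): /tt/ is a geminate; the first /t/ deletes. /lodaxittiediad/ → lodaxitiediad.
Rule 4 (final devoicing): /d/ is a voiced stop in word-final position, so it devoices to [t]. /lodaxitiediad/ → lodaxitiediat.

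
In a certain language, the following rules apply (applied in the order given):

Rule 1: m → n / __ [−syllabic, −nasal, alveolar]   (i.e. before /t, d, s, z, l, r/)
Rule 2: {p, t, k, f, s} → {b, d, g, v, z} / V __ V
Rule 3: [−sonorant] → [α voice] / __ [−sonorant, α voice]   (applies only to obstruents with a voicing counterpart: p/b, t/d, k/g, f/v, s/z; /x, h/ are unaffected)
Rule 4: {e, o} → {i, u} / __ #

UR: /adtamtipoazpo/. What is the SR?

Rule 1 (nasal place assimilation): /m/ precedes the alveolar consonant /t/, so it assimilates in place to [n]. /adtamtipoazpo/ → adtantipoazpo.
Rule 2 (intervocalic voicing): /p/ is a voiceless obstruent between vowels /i/ and /o/, so it voices to [b]. /adtantipoazpo/ → adtantiboazpo.
Rule 3 (regressive voicing assimilation): /d/ precedes the voiceless obstruent /t/, so it devoices to [t] by assimilation. /z/ precedes the voiceless obstruent /p/, so it devoices to [s] by assimilation. /adtantiboazpo/ → attantiboaspo.
Rule 4 (final vowel raising): /o/ is a mid vowel in word-final position, so it raises to [u]. /attantiboaspo/ → attantiboaspu.

attantiboaspu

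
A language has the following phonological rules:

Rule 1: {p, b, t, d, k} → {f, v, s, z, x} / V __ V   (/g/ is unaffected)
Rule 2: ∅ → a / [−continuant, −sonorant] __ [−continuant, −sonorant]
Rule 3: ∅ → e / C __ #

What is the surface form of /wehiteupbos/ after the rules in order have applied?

Rule 1 (intervocalic spirantization): /t/ is a stop between vowels /i/ and /e/, so it spirantizes to the fricative [s]. /wehiteupbos/ → wehiseupbos.
Rule 2 (stop-cluster a-epenthesis): /p/ and /b/ form a stop–stop cluster, so [a] is inserted between them. /wehiseupbos/ → wehiseupabos.
Rule 3 (final e-epenthesis): the form ends in the consonant /s/, so [e] is inserted word-finally. /wehiseupabos/ → wehiseupabose.

wehiseupabose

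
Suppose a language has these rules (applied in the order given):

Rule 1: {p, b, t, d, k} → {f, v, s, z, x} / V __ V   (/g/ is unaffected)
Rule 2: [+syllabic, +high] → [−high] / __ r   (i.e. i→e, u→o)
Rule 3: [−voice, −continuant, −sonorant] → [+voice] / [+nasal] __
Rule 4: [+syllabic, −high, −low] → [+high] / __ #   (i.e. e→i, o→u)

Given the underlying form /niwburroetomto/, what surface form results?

Rule 1 (intervocalic spirantization): /t/ is a stop between vowels /e/ and /o/, so it spirantizes to the fricative [s]. /niwburroetomto/ → niwburroesomto.
Rule 2 (pre-rhotic lowering): /u/ is a high vowel immediately before /r/, so it lowers to [o]. /niwburroesomto/ → niwborroesomto.
Rule 3 (post-nasal voicing): /t/ is a voiceless stop immediately after the nasal /m/, so it voices to [d]. /niwborroesomto/ → niwborroesomdo.
Rule 4 (final vowel raising): /o/ is a mid vowel in word-final position, so it raises to [u]. /niwborroesomdo/ → niwborroesomdu.

niwborroesomdu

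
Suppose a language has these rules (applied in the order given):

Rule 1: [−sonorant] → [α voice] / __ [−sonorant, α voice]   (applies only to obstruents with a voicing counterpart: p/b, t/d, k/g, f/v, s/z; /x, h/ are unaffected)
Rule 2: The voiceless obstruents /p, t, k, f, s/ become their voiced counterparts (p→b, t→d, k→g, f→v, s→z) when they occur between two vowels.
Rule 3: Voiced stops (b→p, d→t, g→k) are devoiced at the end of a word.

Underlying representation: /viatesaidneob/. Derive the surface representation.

viadezaidneop

Rule 1 (regressive voicing assimilation): no segment meets the environment; /viatesaidneob/ is unchanged.
Rule 2 (intervocalic voicing): /t/ is a voiceless obstruent between vowels /a/ and /e/, so it voices to [d]. /s/ is a voiceless obstruent between vowels /e/ and /a/, so it voices to [z]. /viatesaidneob/ → viadezaidneob.
Rule 3 (final devoicing): /b/ is a voiced stop in word-final position, so it devoices to [p]. /viadezaidneob/ → viadezaidneop.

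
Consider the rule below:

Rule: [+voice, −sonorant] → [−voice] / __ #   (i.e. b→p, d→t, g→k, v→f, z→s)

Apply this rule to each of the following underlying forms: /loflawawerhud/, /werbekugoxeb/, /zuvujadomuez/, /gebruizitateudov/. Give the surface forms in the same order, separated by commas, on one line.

/loflawawerhud/: /d/ is a voiced obstruent in word-final position, so it devoices to [t]. → [loflawawerhut].
/werbekugoxeb/: /b/ is a voiced obstruent in word-final position, so it devoices to [p]. → [werbekugoxep].
/zuvujadomuez/: /z/ is a voiced obstruent in word-final position, so it devoices to [s]. → [zuvujadomues].
/gebruizitateudov/: /v/ is a voiced obstruent in word-final position, so it devoices to [f]. → [gebruizitateudof].

loflawawerhut, werbekugoxep, zuvujadomues, gebruizitateudof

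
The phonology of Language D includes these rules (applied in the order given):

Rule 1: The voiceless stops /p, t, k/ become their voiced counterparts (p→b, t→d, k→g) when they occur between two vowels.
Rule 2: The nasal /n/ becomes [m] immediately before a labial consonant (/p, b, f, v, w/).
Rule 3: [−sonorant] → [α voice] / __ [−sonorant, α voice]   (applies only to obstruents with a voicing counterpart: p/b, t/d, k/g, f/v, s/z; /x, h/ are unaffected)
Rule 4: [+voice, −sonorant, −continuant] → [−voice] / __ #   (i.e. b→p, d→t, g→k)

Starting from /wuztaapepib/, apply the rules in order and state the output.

wustaabebip

Rule 1 (intervocalic voicing): /p/ is a voiceless stop between vowels /a/ and /e/, so it voices to [b]. /p/ is a voiceless stop between vowels /e/ and /i/, so it voices to [b]. /wuztaapepib/ → wuztaabebib.
Rule 2 (nasal place assimilation): no segment meets the environment; /wuztaabebib/ is unchanged.
Rule 3 (regressive voicing assimilation): /z/ precedes the voiceless obstruent /t/, so it devoices to [s] by assimilation. /wuztaabebib/ → wustaabebib.
Rule 4 (final devoicing): /b/ is a voiced stop in word-final position, so it devoices to [p]. /wustaabebib/ → wustaabebip.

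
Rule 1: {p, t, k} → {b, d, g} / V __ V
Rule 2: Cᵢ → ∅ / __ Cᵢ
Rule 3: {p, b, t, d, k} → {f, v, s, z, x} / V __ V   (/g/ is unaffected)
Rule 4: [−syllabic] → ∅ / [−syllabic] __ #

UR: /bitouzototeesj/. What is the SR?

Rule 1 (intervocalic voicing): /t/ is a voiceless stop between vowels /i/ and /o/, so it voices to [d]. /t/ is a voiceless stop between vowels /o/ and /o/, so it voices to [d]. /t/ is a voiceless stop between vowels /o/ and /e/, so it voices to [d]. /bitouzototeesj/ → bidouzododeesj.
Rule 2 (degemination): no segment meets the environment; /bidouzododeesj/ is unchanged.
Rule 3 (intervocalic spirantization): /d/ is a stop between vowels /i/ and /o/, so it spirantizes to the fricative [z]. /d/ is a stop between vowels /o/ and /o/, so it spirantizes to the fricative [z]. /d/ is a stop between vowels /o/ and /e/, so it spirantizes to the fricative [z]. /bidouzododeesj/ → bizouzozozeesj.
Rule 4 (final cluster simplification): /j/ is the second consonant of a word-final cluster /sj/, so it deletes. /bizouzozozeesj/ → bizouzozozees.

bizouzozozees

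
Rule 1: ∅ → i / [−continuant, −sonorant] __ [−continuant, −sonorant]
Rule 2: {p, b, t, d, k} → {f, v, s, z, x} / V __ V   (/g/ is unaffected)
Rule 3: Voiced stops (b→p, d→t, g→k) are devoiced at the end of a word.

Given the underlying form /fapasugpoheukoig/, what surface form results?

fafasugifoheuxoik

Rule 1 (stop-cluster i-epenthesis): /g/ and /p/ form a stop–stop cluster, so [i] is inserted between them. /fapasugpoheukoig/ → fapasugipoheukoig.
Rule 2 (intervocalic spirantization): /p/ is a stop between vowels /a/ and /a/, so it spirantizes to the fricative [f]. /p/ is a stop between vowels /i/ and /o/, so it spirantizes to the fricative [f]. /k/ is a stop between vowels /u/ and /o/, so it spirantizes to the fricative [x]. /fapasugipoheukoig/ → fafasugifoheuxoig.
Rule 3 (final devoicing): /g/ is a voiced stop in word-final position, so it devoices to [k]. /fafasugifoheuxoig/ → fafasugifoheuxoik.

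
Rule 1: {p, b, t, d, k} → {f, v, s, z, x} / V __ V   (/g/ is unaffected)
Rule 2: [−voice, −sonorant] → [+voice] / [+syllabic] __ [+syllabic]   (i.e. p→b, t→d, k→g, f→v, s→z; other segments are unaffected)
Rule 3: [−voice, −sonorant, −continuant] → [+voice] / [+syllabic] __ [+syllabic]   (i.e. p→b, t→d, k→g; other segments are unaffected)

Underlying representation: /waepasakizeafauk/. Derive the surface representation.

Rule 1 (intervocalic spirantization): /p/ is a stop between vowels /e/ and /a/, so it spirantizes to the fricative [f]. /k/ is a stop between vowels /a/ and /i/, so it spirantizes to the fricative [x]. /waepasakizeafauk/ → waefasaxizeafauk.
Rule 2 (intervocalic voicing): /f/ is a voiceless obstruent between vowels /e/ and /a/, so it voices to [v]. /s/ is a voiceless obstruent between vowels /a/ and /a/, so it voices to [z]. /f/ is a voiceless obstruent between vowels /a/ and /a/, so it voices to [v]. /waefasaxizeafauk/ → waevazaxizeavauk.
Rule 3 (intervocalic voicing): no segment meets the environment; /waevazaxizeavauk/ is unchanged.

waevazaxizeavauk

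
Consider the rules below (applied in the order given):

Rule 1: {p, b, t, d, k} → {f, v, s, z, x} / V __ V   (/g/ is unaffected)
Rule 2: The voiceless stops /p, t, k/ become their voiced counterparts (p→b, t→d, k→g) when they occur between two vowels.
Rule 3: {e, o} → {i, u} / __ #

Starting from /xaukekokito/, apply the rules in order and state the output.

xauxexoxisu

Rule 1 (intervocalic spirantization): /k/ is a stop between vowels /u/ and /e/, so it spirantizes to the fricative [x]. /k/ is a stop between vowels /e/ and /o/, so it spirantizes to the fricative [x]. /k/ is a stop between vowels /o/ and /i/, so it spirantizes to the fricative [x]. /t/ is a stop between vowels /i/ and /o/, so it spirantizes to the fricative [s]. /xaukekokito/ → xauxexoxiso.
Rule 2 (intervocalic voicing): no segment meets the environment; /xauxexoxiso/ is unchanged.
Rule 3 (final vowel raising): /o/ is a mid vowel in word-final position, so it raises to [u]. /xauxexoxiso/ → xauxexoxisu.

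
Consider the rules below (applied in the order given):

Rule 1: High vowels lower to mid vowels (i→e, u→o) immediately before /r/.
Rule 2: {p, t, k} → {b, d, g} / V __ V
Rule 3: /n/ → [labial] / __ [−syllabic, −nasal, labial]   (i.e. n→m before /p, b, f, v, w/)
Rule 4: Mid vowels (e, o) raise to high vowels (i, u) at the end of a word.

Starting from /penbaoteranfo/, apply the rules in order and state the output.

pembaoderamfu

Rule 1 (pre-rhotic lowering): no segment meets the environment; /penbaoteranfo/ is unchanged.
Rule 2 (intervocalic voicing): /t/ is a voiceless stop between vowels /o/ and /e/, so it voices to [d]. /penbaoteranfo/ → penbaoderanfo.
Rule 3 (nasal place assimilation): /n/ precedes the labial consonant /b/, so it assimilates in place to [m]. /n/ precedes the labial consonant /f/, so it assimilates in place to [m]. /penbaoderanfo/ → pembaoderamfo.
Rule 4 (final vowel raising): /o/ is a mid vowel in word-final position, so it raises to [u]. /pembaoderamfo/ → pembaoderamfu.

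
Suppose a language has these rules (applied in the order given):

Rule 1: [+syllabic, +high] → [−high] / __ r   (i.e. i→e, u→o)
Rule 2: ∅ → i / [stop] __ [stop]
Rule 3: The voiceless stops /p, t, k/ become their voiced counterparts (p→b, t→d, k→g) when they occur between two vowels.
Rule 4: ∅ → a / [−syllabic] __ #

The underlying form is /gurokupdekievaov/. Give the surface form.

Rule 1 (pre-rhotic lowering): /u/ is a high vowel immediately before /r/, so it lowers to [o]. /gurokupdekievaov/ → gorokupdekievaov.
Rule 2 (stop-cluster i-epenthesis): /p/ and /d/ form a stop–stop cluster, so [i] is inserted between them. /gorokupdekievaov/ → gorokupidekievaov.
Rule 3 (intervocalic voicing): /k/ is a voiceless stop between vowels /o/ and /u/, so it voices to [g]. /p/ is a voiceless stop between vowels /u/ and /i/, so it voices to [b]. /k/ is a voiceless stop between vowels /e/ and /i/, so it voices to [g]. /gorokupidekievaov/ → gorogubidegievaov.
Rule 4 (final a-epenthesis): the form ends in the consonant /v/, so [a] is inserted word-finally. /gorogubidegievaov/ → gorogubidegievaova.

gorogubidegievaova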